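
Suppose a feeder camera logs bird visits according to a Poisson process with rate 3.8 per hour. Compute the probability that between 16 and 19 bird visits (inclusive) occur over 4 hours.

Over the interval, μ = 3.8 × 4 = 15.2 (4 hours).
P(16 ≤ N ≤ 19) = Σ_{j=16}^{19} e^(−15.2) · 15.2^j/j! ≈ 0.3162.

0.3162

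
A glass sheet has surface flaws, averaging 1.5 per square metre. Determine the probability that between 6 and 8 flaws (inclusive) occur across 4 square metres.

0.4016

Over the interval, μ = 1.5 × 4 = 6 (4 square metres).
P(6 ≤ N ≤ 8) = Σ_{j=6}^{8} e^(−6) · 6^j/j! ≈ 0.4016.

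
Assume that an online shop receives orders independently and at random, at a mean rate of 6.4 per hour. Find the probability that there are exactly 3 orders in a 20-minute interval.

Over the interval, μ = 6.4 × 1/3 ≈ 2.13333 (a 20-minute interval = 1/3 hours).
P(N = 3) = e^(−μ) μ^3/3! = e^(−2.13333) · 2.13333^3/6 ≈ 0.1917.

0.1917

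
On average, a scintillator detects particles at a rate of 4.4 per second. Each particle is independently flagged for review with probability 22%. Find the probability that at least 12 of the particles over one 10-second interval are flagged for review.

0.2675

Thinning: the particles that are flagged for review themselves form a Poisson process with rate 0.22 × 4.4 = 0.968 per second.
Over the interval, μ = 0.968 × 10 = 9.68 (a 10-second interval = 10 seconds).
P(N ≥ 12) = 1 − P(N ≤ 11) ≈ 0.2675.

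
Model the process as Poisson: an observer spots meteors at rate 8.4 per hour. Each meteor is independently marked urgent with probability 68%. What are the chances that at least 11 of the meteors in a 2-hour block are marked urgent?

0.5896

Thinning: the meteors that are marked urgent themselves form a Poisson process with rate 0.68 × 8.4 = 5.712 per hour.
Over the interval, μ = 5.712 × 2 = 11.424 (a 2-hour block = 2 hours).
P(N ≥ 11) = 1 − P(N ≤ 10) ≈ 0.5896.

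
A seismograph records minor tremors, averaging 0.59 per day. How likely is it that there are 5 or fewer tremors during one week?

0.7645

Over the interval, μ = 0.59 × 7 = 4.13 (a week = 7 days).
P(N ≤ 5) = Σ_{j=0}^{5} e^(−μ) μ^j/j! ≈ 0.7645.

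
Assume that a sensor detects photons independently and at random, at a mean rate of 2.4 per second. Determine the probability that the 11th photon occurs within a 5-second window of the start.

Over the interval, μ = 2.4 × 5 = 12 (a 5-second window = 5 seconds).
The 11th arrival falls in the interval iff at least 11 events occur there: P(S_11 ≤ t) = P(N ≥ 11) = 1 − P(N ≤ 10) ≈ 0.6528.

0.6528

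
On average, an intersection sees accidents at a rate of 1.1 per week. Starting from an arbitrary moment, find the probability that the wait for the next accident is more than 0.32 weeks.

The wait for the next event is exponential with rate λ = 1.1 per week.
P(T > 0.32) = e^(−λt) = e^(−1.1 × 0.32) = e^(−0.352) ≈ 0.7033.

0.7033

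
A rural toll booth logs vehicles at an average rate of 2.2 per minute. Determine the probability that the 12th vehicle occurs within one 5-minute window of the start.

Over the interval, μ = 2.2 × 5 = 11 (a 5-minute window = 5 minutes).
The 12th arrival falls in the interval iff at least 12 events occur there: P(S_12 ≤ t) = P(N ≥ 12) = 1 − P(N ≤ 11) ≈ 0.4207.

0.4207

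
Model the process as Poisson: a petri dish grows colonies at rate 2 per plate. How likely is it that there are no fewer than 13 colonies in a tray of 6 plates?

Over the interval, μ = 2 × 6 = 12 (a tray of 6 plates = 6 plates).
P(N ≥ 13) = 1 − P(N ≤ 12) = 1 − Σ_{j=0}^{12} e^(−μ) μ^j/j! ≈ 0.4240.

0.4240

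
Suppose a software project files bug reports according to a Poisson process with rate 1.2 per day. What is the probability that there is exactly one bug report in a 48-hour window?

Over the interval, μ = 1.2 × 2 = 2.4 (a 48-hour window = 2 days).
P(N = 1) = e^(−μ) μ^1/1! = e^(−2.4) · 2.4^1/1 ≈ 0.2177.

0.2177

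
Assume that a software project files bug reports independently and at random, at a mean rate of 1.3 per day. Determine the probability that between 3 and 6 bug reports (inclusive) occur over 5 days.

0.4835

Over the interval, μ = 1.3 × 5 = 6.5 (5 days).
P(3 ≤ N ≤ 6) = Σ_{j=3}^{6} e^(−6.5) · 6.5^j/j! ≈ 0.4835.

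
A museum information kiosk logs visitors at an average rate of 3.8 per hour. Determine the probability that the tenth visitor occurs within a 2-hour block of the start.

0.2351

Over the interval, μ = 3.8 × 2 = 7.6 (a 2-hour block = 2 hours).
The tenth arrival falls in the interval iff at least 10 events occur there: P(S_10 ≤ t) = P(N ≥ 10) = 1 − P(N ≤ 9) ≈ 0.2351.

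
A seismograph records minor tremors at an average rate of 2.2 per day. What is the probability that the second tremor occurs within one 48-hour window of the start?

Over the interval, μ = 2.2 × 2 = 4.4 (a 48-hour window = 2 days).
The second arrival falls in the interval iff at least 2 events occur there: P(S_2 ≤ t) = P(N ≥ 2) = 1 − P(N ≤ 1) ≈ 0.9337.

0.9337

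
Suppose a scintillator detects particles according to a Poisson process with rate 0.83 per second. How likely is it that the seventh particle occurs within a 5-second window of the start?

Over the interval, μ = 0.83 × 5 = 4.15 (a 5-second window = 5 seconds).
The seventh arrival falls in the interval iff at least 7 events occur there: P(S_7 ≤ t) = P(N ≥ 7) = 1 − P(N ≤ 6) ≈ 0.1269.

0.1269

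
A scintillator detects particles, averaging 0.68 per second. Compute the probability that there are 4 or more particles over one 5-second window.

Over the interval, μ = 0.68 × 5 = 3.4 (a 5-second window = 5 seconds).
P(N ≥ 4) = 1 − P(N ≤ 3) = 1 − Σ_{j=0}^{3} e^(−μ) μ^j/j! ≈ 0.4416.

0.4416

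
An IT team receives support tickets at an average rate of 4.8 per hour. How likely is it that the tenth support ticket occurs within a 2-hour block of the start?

Over the interval, μ = 4.8 × 2 = 9.6 (a 2-hour block = 2 hours).
The tenth arrival falls in the interval iff at least 10 events occur there: P(S_10 ≤ t) = P(N ≥ 10) = 1 − P(N ≤ 9) ≈ 0.4911.

0.4911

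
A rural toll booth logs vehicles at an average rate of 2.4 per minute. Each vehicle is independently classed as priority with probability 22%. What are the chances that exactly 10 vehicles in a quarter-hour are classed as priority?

0.0972

Thinning: the vehicles that are classed as priority themselves form a Poisson process with rate 0.22 × 2.4 = 0.528 per minute.
Over the interval, μ = 0.528 × 15 = 7.92 (a quarter-hour = 15 minutes).
P(N = 10) = e^(−7.92) · 7.92^10/10! ≈ 0.0972.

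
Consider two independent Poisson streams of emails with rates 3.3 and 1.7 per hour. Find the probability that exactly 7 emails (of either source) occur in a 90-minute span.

0.1465

Independent Poisson processes superpose: combined rate λ = 3.3 + 1.7 = 5 per hour.
Over the interval, μ = 5 × 1.5 = 7.5 (a 90-minute span = 1.5 hours).
P(N = 7) = e^(−7.5) · 7.5^7/7! ≈ 0.1465.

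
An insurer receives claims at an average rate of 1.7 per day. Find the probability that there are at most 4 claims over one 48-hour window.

Over the interval, μ = 1.7 × 2 = 3.4 (a 48-hour window = 2 days).
P(N ≤ 4) = Σ_{j=0}^{4} e^(−μ) μ^j/j! ≈ 0.7442.

0.7442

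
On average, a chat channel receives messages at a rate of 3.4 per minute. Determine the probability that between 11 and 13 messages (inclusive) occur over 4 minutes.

0.3036

Over the interval, μ = 3.4 × 4 = 13.6 (4 minutes).
P(11 ≤ N ≤ 13) = Σ_{j=11}^{13} e^(−13.6) · 13.6^j/j! ≈ 0.3036.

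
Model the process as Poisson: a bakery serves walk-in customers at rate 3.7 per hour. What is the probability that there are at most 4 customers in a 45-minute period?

Over the interval, μ = 3.7 × 0.75 = 2.775 (a 45-minute period = 0.75 hours).
P(N ≤ 4) = Σ_{j=0}^{4} e^(−μ) μ^j/j! ≈ 0.8515.

0.8515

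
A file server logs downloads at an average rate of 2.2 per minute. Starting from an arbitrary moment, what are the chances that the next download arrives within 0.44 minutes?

Inter-arrival times are exponential with rate λ = 2.2 per minute.
P(T ≤ 0.44) = 1 − e^(−λt) = 1 − e^(−2.2 × 0.44) = 1 − e^(−0.968) ≈ 0.6202.

0.6202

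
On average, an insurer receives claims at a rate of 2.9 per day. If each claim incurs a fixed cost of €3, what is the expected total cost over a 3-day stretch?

€26.1

E[N] = 2.9 × 3 = 8.7 (a 3-day stretch = 3 days); E[cost] = 8.7 × €3 = €26.1.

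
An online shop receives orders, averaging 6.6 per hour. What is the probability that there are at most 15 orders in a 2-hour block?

Over the interval, μ = 6.6 × 2 = 13.2 (a 2-hour block = 2 hours).
P(N ≤ 15) = Σ_{j=0}^{15} e^(−μ) μ^j/j! ≈ 0.7456.

0.7456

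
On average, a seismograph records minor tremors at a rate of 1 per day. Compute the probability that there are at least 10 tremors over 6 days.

0.0839

Over the interval, μ = 1 × 6 = 6 (6 days).
P(N ≥ 10) = 1 − P(N ≤ 9) = 1 − Σ_{j=0}^{9} e^(−μ) μ^j/j! ≈ 0.0839.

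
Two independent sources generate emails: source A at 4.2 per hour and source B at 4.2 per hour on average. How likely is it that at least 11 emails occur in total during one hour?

0.2257

Independent Poisson processes superpose: combined rate λ = 4.2 + 4.2 = 8.4 per hour.
So μ = 8.4.
P(N ≥ 11) = 1 − P(N ≤ 10) ≈ 0.2257.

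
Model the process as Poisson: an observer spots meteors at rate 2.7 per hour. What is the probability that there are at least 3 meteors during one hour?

With mean μ = 2.7 per hour,
P(N ≥ 3) = 1 − P(N ≤ 2) = 1 − Σ_{j=0}^{2} e^(−μ) μ^j/j! ≈ 0.5064.

0.5064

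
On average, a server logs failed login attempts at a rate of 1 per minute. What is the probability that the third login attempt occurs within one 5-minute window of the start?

Over the interval, μ = 1 × 5 = 5 (a 5-minute window = 5 minutes).
The third arrival falls in the interval iff at least 3 events occur there: P(S_3 ≤ t) = P(N ≥ 3) = 1 − P(N ≤ 2) ≈ 0.8753.

0.8753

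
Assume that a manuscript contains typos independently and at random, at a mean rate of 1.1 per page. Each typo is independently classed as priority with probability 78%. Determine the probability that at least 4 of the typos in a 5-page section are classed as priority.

Thinning: the typos that are classed as priority themselves form a Poisson process with rate 0.78 × 1.1 = 0.858 per page.
Over the interval, μ = 0.858 × 5 = 4.29 (a 5-page section = 5 pages).
P(N ≥ 4) = 1 − P(N ≤ 3) ≈ 0.6210.

0.6210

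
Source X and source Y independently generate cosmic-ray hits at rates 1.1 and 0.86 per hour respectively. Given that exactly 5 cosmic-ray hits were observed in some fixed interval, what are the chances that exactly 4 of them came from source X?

0.2177

Given the total, each event is independently from source X with probability p = λ_X/(λ_X+λ_Y) = 1.1/1.96 ≈ 0.5612.
So K ~ Binomial(5, 1.1/1.96): P(K = 4) = C(5,4) · (1.1/1.96)^4 · (0.86/1.96)^1 ≈ 0.2177.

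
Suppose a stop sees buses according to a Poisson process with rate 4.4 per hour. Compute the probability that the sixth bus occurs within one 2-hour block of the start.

Over the interval, μ = 4.4 × 2 = 8.8 (a 2-hour block = 2 hours).
The sixth arrival falls in the interval iff at least 6 events occur there: P(S_6 ≤ t) = P(N ≥ 6) = 1 − P(N ≤ 5) ≈ 0.8716.

0.8716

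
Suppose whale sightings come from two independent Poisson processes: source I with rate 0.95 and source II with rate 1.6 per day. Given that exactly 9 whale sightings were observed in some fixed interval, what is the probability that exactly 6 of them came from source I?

Given the total, each event is independently from source I with probability p = λ_I/(λ_I+λ_II) = 0.95/2.55 ≈ 0.3725.
So K ~ Binomial(9, 0.95/2.55): P(K = 6) = C(9,6) · (0.95/2.55)^6 · (1.6/2.55)^3 ≈ 0.0555.

0.0555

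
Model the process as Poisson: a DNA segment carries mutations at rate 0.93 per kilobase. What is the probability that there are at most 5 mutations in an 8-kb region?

Over the interval, μ = 0.93 × 8 = 7.44 (an 8-kb region = 8 kilobases).
P(N ≤ 5) = Σ_{j=0}^{5} e^(−μ) μ^j/j! ≈ 0.2481.

0.2481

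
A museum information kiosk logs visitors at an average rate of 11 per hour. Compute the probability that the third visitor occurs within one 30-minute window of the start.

0.9116

Over the interval, μ = 11 × 0.5 = 5.5 (a 30-minute window = 0.5 hours).
The third arrival falls in the interval iff at least 3 events occur there: P(S_3 ≤ t) = P(N ≥ 3) = 1 − P(N ≤ 2) ≈ 0.9116.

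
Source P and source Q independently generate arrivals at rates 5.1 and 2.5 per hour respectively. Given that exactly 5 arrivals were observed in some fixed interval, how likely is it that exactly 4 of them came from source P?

Given the total, each event is independently from source P with probability p = λ_P/(λ_P+λ_Q) = 5.1/7.6 ≈ 0.6711.
So K ~ Binomial(5, 5.1/7.6): P(K = 4) = C(5,4) · (5.1/7.6)^4 · (2.5/7.6)^1 ≈ 0.3335.

0.3335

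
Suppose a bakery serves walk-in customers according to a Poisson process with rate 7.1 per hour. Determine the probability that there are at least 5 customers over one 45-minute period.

0.6146

Over the interval, μ = 7.1 × 0.75 = 5.325 (a 45-minute period = 0.75 hours).
P(N ≥ 5) = 1 − P(N ≤ 4) = 1 − Σ_{j=0}^{4} e^(−μ) μ^j/j! ≈ 0.6146.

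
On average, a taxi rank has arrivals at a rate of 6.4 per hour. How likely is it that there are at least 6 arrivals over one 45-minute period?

0.3490

Over the interval, μ = 6.4 × 0.75 = 4.8 (a 45-minute period = 0.75 hours).
P(N ≥ 6) = 1 − P(N ≤ 5) = 1 − Σ_{j=0}^{5} e^(−μ) μ^j/j! ≈ 0.3490.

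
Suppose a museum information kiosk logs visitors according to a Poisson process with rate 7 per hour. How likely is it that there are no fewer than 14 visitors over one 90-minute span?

Over the interval, μ = 7 × 1.5 = 10.5 (a 90-minute span = 1.5 hours).
P(N ≥ 14) = 1 − P(N ≤ 13) = 1 − Σ_{j=0}^{13} e^(−μ) μ^j/j! ≈ 0.1747.

0.1747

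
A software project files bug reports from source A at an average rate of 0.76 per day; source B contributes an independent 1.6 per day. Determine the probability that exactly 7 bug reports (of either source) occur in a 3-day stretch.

0.1489

Independent Poisson processes superpose: combined rate λ = 0.76 + 1.6 = 2.36 per day.
Over the interval, μ = 2.36 × 3 = 7.08 (a 3-day stretch = 3 days).
P(N = 7) = e^(−7.08) · 7.08^7/7! ≈ 0.1489.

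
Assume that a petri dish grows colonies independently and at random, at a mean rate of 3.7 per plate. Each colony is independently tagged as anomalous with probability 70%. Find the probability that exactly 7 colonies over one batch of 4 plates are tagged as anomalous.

0.0805

Thinning: the colonies that are tagged as anomalous themselves form a Poisson process with rate 0.7 × 3.7 = 2.59 per plate.
Over the interval, μ = 2.59 × 4 = 10.36 (a batch of 4 plates = 4 plates).
P(N = 7) = e^(−10.36) · 10.36^7/7! ≈ 0.0805.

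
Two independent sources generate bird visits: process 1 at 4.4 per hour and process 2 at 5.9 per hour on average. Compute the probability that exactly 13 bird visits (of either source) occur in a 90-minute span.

Independent Poisson processes superpose: combined rate λ = 4.4 + 5.9 = 10.3 per hour.
Over the interval, μ = 10.3 × 1.5 = 15.45 (a 90-minute span = 1.5 hours).
P(N = 13) = e^(−15.45) · 15.45^13/13! ≈ 0.0895.

0.0895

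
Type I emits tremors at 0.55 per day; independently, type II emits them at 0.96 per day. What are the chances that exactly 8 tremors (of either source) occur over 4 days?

0.1046

Independent Poisson processes superpose: combined rate λ = 0.55 + 0.96 = 1.51 per day.
Over the interval, μ = 1.51 × 4 = 6.04 (4 days).
P(N = 8) = e^(−6.04) · 6.04^8/8! ≈ 0.1046.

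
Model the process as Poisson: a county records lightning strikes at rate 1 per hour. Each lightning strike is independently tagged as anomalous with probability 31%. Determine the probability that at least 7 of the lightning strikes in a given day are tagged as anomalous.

0.6136

Thinning: the lightning strikes that are tagged as anomalous themselves form a Poisson process with rate 0.31 × 1 = 0.31 per hour.
Over the interval, μ = 0.31 × 24 = 7.44 (a day = 24 hours).
P(N ≥ 7) = 1 − P(N ≤ 6) ≈ 0.6136.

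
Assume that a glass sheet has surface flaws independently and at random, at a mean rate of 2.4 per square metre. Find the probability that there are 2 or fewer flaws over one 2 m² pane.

0.1425

Over the interval, μ = 2.4 × 2 = 4.8 (a 2 m² pane = 2 square metres).
P(N ≤ 2) = Σ_{j=0}^{2} e^(−μ) μ^j/j! ≈ 0.1425.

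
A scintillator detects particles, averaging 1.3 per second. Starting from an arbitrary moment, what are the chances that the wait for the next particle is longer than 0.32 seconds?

The wait for the next event is exponential with rate λ = 1.3 per second.
P(T > 0.32) = e^(−λt) = e^(−1.3 × 0.32) = e^(−0.416) ≈ 0.6597.

0.6597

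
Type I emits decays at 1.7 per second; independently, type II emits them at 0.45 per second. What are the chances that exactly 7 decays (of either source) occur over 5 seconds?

Independent Poisson processes superpose: combined rate λ = 1.7 + 0.45 = 2.15 per second.
Over the interval, μ = 2.15 × 5 = 10.75 (5 seconds).
P(N = 7) = e^(−10.75) · 10.75^7/7! ≈ 0.0706.

0.0706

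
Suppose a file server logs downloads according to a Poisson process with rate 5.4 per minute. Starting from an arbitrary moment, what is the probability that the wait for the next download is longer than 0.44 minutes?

The wait for the next event is exponential with rate λ = 5.4 per minute.
P(T > 0.44) = e^(−λt) = e^(−5.4 × 0.44) = e^(−2.376) ≈ 0.0929.

0.0929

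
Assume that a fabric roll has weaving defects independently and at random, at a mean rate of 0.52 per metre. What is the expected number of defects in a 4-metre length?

2.08

E[N] = λt = 0.52 × 4 = 2.08 (a 4-metre length = 4 metres).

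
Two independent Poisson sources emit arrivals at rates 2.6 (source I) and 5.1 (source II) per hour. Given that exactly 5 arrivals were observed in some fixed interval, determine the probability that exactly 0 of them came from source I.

Given the total, each event is independently from source I with probability p = λ_I/(λ_I+λ_II) = 2.6/7.7 ≈ 0.3377.
So K ~ Binomial(5, 2.6/7.7): P(K = 0) = C(5,0) · (2.6/7.7)^0 · (5.1/7.7)^5 ≈ 0.1275.

0.1275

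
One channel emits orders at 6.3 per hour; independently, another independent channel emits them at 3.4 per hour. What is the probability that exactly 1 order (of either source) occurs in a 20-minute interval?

0.1275

Independent Poisson processes superpose: combined rate λ = 6.3 + 3.4 = 9.7 per hour.
Over the interval, μ = 9.7 × 1/3 ≈ 3.23333 (a 20-minute interval = 1/3 hours).
P(N = 1) = e^(−3.23333) · 3.23333^1/1! ≈ 0.1275.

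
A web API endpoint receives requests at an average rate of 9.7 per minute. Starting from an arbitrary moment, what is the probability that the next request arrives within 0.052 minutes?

Inter-arrival times are exponential with rate λ = 9.7 per minute.
P(T ≤ 0.052) = 1 − e^(−λt) = 1 − e^(−9.7 × 0.052) = 1 − e^(−0.5044) ≈ 0.3961.

0.3961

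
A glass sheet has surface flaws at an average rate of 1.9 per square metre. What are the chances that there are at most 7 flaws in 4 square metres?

0.5100

Over the interval, μ = 1.9 × 4 = 7.6 (4 square metres).
P(N ≤ 7) = Σ_{j=0}^{7} e^(−μ) μ^j/j! ≈ 0.5100.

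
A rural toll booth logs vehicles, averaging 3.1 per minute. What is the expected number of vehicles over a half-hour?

93

E[N] = λt = 3.1 × 30 = 93 (a half-hour = 30 minutes).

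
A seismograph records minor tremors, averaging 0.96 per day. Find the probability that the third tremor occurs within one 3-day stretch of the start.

0.5494

Over the interval, μ = 0.96 × 3 = 2.88 (a 3-day stretch = 3 days).
The third arrival falls in the interval iff at least 3 events occur there: P(S_3 ≤ t) = P(N ≥ 3) = 1 − P(N ≤ 2) ≈ 0.5494.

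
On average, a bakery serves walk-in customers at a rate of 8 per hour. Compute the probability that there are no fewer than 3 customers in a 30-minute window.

Over the interval, μ = 8 × 0.5 = 4 (a 30-minute window = 0.5 hours).
P(N ≥ 3) = 1 − P(N ≤ 2) = 1 − Σ_{j=0}^{2} e^(−μ) μ^j/j! ≈ 0.7619.

0.7619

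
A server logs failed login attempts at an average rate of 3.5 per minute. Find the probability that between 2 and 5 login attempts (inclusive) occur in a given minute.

0.7217

With mean μ = 3.5 per minute,
P(2 ≤ N ≤ 5) = Σ_{j=2}^{5} e^(−3.5) · 3.5^j/j! ≈ 0.7217.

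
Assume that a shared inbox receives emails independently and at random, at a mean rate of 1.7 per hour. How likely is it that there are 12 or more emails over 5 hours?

0.1513

Over the interval, μ = 1.7 × 5 = 8.5 (5 hours).
P(N ≥ 12) = 1 − P(N ≤ 11) = 1 − Σ_{j=0}^{11} e^(−μ) μ^j/j! ≈ 0.1513.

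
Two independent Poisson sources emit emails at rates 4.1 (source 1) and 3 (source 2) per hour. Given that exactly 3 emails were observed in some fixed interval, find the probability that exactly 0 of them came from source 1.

Given the total, each event is independently from source 1 with probability p = λ_1/(λ_1+λ_2) = 4.1/7.1 ≈ 0.5775.
So K ~ Binomial(3, 4.1/7.1): P(K = 0) = C(3,0) · (4.1/7.1)^0 · (3/7.1)^3 ≈ 0.0754.

0.0754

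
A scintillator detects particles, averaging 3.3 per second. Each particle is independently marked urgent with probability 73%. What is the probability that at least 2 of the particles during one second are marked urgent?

Thinning: the particles that are marked urgent themselves form a Poisson process with rate 0.73 × 3.3 = 2.409 per second.
So μ = 2.409.
P(N ≥ 2) = 1 − P(N ≤ 1) ≈ 0.6935.

0.6935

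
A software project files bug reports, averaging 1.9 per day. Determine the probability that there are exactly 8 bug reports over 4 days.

0.1381

Over the interval, μ = 1.9 × 4 = 7.6 (4 days).
P(N = 8) = e^(−μ) μ^8/8! = e^(−7.6) · 7.6^8/40320 ≈ 0.1381.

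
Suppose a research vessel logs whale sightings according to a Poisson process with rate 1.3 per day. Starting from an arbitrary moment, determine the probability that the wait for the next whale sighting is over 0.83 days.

The wait for the next event is exponential with rate λ = 1.3 per day.
P(T > 0.83) = e^(−λt) = e^(−1.3 × 0.83) = e^(−1.079) ≈ 0.3399.

0.3399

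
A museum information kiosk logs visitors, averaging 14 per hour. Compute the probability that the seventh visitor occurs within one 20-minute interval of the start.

0.1909

Over the interval, μ = 14 × 1/3 ≈ 4.66667 (a 20-minute interval = 1/3 hours).
The seventh arrival falls in the interval iff at least 7 events occur there: P(S_7 ≤ t) = P(N ≥ 7) = 1 − P(N ≤ 6) ≈ 0.1909.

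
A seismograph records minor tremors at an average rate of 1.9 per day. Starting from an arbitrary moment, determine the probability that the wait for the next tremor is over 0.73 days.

The wait for the next event is exponential with rate λ = 1.9 per day.
P(T > 0.73) = e^(−λt) = e^(−1.9 × 0.73) = e^(−1.387) ≈ 0.2498.

0.2498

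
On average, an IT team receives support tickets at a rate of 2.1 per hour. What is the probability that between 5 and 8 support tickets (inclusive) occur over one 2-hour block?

0.3822

Over the interval, μ = 2.1 × 2 = 4.2 (a 2-hour block = 2 hours).
P(5 ≤ N ≤ 8) = Σ_{j=5}^{8} e^(−4.2) · 4.2^j/j! ≈ 0.3822.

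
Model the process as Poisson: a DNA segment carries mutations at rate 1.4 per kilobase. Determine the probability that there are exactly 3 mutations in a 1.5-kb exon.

0.1890

Over the interval, μ = 1.4 × 1.5 = 2.1 (a 1.5-kb exon = 1.5 kilobases).
P(N = 3) = e^(−μ) μ^3/3! = e^(−2.1) · 2.1^3/6 ≈ 0.1890.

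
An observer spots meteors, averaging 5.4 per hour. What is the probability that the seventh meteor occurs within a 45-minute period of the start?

Over the interval, μ = 5.4 × 0.75 = 4.05 (a 45-minute period = 0.75 hours).
The seventh arrival falls in the interval iff at least 7 events occur there: P(S_7 ≤ t) = P(N ≥ 7) = 1 − P(N ≤ 6) ≈ 0.1159.

0.1159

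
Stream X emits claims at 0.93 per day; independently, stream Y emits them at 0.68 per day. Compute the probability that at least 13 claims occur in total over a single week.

Independent Poisson processes superpose: combined rate λ = 0.93 + 0.68 = 1.61 per day.
Over the interval, μ = 1.61 × 7 = 11.27 (a week = 7 days).
P(N ≥ 13) = 1 − P(N ≤ 12) ≈ 0.3412.

0.3412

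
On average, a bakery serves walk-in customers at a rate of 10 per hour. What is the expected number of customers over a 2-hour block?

20

E[N] = λt = 10 × 2 = 20 (a 2-hour block = 2 hours).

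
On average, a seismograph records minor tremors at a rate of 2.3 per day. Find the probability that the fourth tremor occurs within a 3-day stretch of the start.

Over the interval, μ = 2.3 × 3 = 6.9 (a 3-day stretch = 3 days).
The fourth arrival falls in the interval iff at least 4 events occur there: P(S_4 ≤ t) = P(N ≥ 4) = 1 − P(N ≤ 3) ≈ 0.9129.

0.9129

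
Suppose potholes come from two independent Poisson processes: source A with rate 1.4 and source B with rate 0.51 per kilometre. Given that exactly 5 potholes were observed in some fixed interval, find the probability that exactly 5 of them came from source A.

0.2116

Given the total, each event is independently from source A with probability p = λ_A/(λ_A+λ_B) = 1.4/1.91 ≈ 0.7330.
So K ~ Binomial(5, 1.4/1.91): P(K = 5) = C(5,5) · (1.4/1.91)^5 · (0.51/1.91)^0 ≈ 0.2116.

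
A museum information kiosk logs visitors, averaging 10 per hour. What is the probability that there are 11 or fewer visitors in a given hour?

With mean μ = 10 per hour,
P(N ≤ 11) = Σ_{j=0}^{11} e^(−μ) μ^j/j! ≈ 0.6968.

0.6968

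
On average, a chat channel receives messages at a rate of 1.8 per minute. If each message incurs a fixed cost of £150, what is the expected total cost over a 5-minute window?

£1350

E[N] = 1.8 × 5 = 9 (a 5-minute window = 5 minutes); E[cost] = 9 × £150 = £1350.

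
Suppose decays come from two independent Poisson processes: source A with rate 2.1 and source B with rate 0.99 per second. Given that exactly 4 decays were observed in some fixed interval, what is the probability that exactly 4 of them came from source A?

Given the total, each event is independently from source A with probability p = λ_A/(λ_A+λ_B) = 2.1/3.09 ≈ 0.6796.
So K ~ Binomial(4, 2.1/3.09): P(K = 4) = C(4,4) · (2.1/3.09)^4 · (0.99/3.09)^0 ≈ 0.2133.

0.2133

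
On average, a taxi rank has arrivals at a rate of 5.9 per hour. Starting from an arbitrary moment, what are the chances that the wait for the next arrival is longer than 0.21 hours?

0.2897

The wait for the next event is exponential with rate λ = 5.9 per hour.
P(T > 0.21) = e^(−λt) = e^(−5.9 × 0.21) = e^(−1.239) ≈ 0.2897.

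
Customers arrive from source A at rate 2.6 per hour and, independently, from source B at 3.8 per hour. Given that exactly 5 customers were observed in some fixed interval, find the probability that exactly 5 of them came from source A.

Given the total, each event is independently from source A with probability p = λ_A/(λ_A+λ_B) = 2.6/6.4 ≈ 0.4062.
So K ~ Binomial(5, 2.6/6.4): P(K = 5) = C(5,5) · (2.6/6.4)^5 · (3.8/6.4)^0 ≈ 0.0111.

0.0111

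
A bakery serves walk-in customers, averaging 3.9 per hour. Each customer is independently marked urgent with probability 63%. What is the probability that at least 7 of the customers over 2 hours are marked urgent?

Thinning: the customers that are marked urgent themselves form a Poisson process with rate 0.63 × 3.9 = 2.457 per hour.
Over the interval, μ = 2.457 × 2 = 4.914 (2 hours).
P(N ≥ 7) = 1 − P(N ≤ 6) ≈ 0.2254.

0.2254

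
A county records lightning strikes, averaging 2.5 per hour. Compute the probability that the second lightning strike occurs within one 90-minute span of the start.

0.8883

Over the interval, μ = 2.5 × 1.5 = 3.75 (a 90-minute span = 1.5 hours).
The second arrival falls in the interval iff at least 2 events occur there: P(S_2 ≤ t) = P(N ≥ 2) = 1 − P(N ≤ 1) ≈ 0.8883.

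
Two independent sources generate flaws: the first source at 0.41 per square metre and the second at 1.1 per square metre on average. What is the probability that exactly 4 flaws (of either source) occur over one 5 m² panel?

Independent Poisson processes superpose: combined rate λ = 0.41 + 1.1 = 1.51 per square metre.
Over the interval, μ = 1.51 × 5 = 7.55 (a 5 m² panel = 5 square metres).
P(N = 4) = e^(−7.55) · 7.55^4/4! ≈ 0.0712.

0.0712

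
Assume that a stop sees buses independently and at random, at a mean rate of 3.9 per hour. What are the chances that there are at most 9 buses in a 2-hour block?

0.7411

Over the interval, μ = 3.9 × 2 = 7.8 (a 2-hour block = 2 hours).
P(N ≤ 9) = Σ_{j=0}^{9} e^(−μ) μ^j/j! ≈ 0.7411.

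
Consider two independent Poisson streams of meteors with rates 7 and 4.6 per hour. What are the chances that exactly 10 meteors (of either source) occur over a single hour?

Independent Poisson processes superpose: combined rate λ = 7 + 4.6 = 11.6 per hour.
So μ = 11.6.
P(N = 10) = e^(−11.6) · 11.6^10/10! ≈ 0.1114.

0.1114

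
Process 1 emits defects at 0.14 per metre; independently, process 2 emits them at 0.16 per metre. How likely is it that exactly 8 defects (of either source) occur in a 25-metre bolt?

Independent Poisson processes superpose: combined rate λ = 0.14 + 0.16 = 0.3 per metre.
Over the interval, μ = 0.3 × 25 = 7.5 (a 25-metre bolt = 25 metres).
P(N = 8) = e^(−7.5) · 7.5^8/8! ≈ 0.1373.

0.1373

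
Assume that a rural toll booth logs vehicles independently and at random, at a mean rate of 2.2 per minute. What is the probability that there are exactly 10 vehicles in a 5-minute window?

Over the interval, μ = 2.2 × 5 = 11 (a 5-minute window = 5 minutes).
P(N = 10) = e^(−μ) μ^10/10! = e^(−11) · 11^10/3628800 ≈ 0.1194.

0.1194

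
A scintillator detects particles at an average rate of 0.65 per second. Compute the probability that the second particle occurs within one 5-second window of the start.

0.8352

Over the interval, μ = 0.65 × 5 = 3.25 (a 5-second window = 5 seconds).
The second arrival falls in the interval iff at least 2 events occur there: P(S_2 ≤ t) = P(N ≥ 2) = 1 − P(N ≤ 1) ≈ 0.8352.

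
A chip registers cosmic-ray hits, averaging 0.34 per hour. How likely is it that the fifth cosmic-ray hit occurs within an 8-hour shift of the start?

Over the interval, μ = 0.34 × 8 = 2.72 (an 8-hour shift = 8 hours).
The fifth arrival falls in the interval iff at least 5 events occur there: P(S_5 ≤ t) = P(N ≥ 5) = 1 − P(N ≤ 4) ≈ 0.1401.

0.1401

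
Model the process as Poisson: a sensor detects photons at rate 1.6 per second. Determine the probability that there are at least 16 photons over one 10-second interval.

Over the interval, μ = 1.6 × 10 = 16 (a 10-second interval = 10 seconds).
P(N ≥ 16) = 1 − P(N ≤ 15) = 1 − Σ_{j=0}^{15} e^(−μ) μ^j/j! ≈ 0.5333.

0.5333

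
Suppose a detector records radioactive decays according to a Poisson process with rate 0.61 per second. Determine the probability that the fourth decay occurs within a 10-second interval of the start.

0.8575

Over the interval, μ = 0.61 × 10 = 6.1 (a 10-second interval = 10 seconds).
The fourth arrival falls in the interval iff at least 4 events occur there: P(S_4 ≤ t) = P(N ≥ 4) = 1 − P(N ≤ 3) ≈ 0.8575.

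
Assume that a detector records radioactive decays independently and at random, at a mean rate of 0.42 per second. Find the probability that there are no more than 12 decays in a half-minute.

0.5077

Over the interval, μ = 0.42 × 30 = 12.6 (a half-minute = 30 seconds).
P(N ≤ 12) = Σ_{j=0}^{12} e^(−μ) μ^j/j! ≈ 0.5077.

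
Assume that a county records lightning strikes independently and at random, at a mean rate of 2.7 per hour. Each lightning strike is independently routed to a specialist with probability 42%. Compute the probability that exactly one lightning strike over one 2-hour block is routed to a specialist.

Thinning: the lightning strikes that are routed to a specialist themselves form a Poisson process with rate 0.42 × 2.7 = 1.134 per hour.
Over the interval, μ = 1.134 × 2 = 2.268 (a 2-hour block = 2 hours).
P(N = 1) = e^(−2.268) · 2.268^1/1! ≈ 0.2348.

0.2348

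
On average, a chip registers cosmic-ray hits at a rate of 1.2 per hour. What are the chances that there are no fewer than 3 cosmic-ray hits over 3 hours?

0.6973

Over the interval, μ = 1.2 × 3 = 3.6 (3 hours).
P(N ≥ 3) = 1 − P(N ≤ 2) = 1 − Σ_{j=0}^{2} e^(−μ) μ^j/j! ≈ 0.6973.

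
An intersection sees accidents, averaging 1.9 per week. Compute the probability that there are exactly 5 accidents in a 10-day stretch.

Over the interval, μ = 1.9 × 10/7 ≈ 2.71429 (a 10-day stretch = 10/7 weeks).
P(N = 5) = e^(−μ) μ^5/5! = e^(−2.71429) · 2.71429^5/120 ≈ 0.0813.

0.0813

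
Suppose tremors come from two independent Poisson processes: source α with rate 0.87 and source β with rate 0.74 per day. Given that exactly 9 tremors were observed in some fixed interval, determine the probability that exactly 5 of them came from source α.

0.2591

Given the total, each event is independently from source α with probability p = λ_α/(λ_α+λ_β) = 0.87/1.61 ≈ 0.5404.
So K ~ Binomial(9, 0.87/1.61): P(K = 5) = C(9,5) · (0.87/1.61)^5 · (0.74/1.61)^4 ≈ 0.2591.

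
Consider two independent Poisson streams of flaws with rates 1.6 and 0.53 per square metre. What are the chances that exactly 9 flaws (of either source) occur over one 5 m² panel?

0.1151

Independent Poisson processes superpose: combined rate λ = 1.6 + 0.53 = 2.13 per square metre.
Over the interval, μ = 2.13 × 5 = 10.65 (a 5 m² panel = 5 square metres).
P(N = 9) = e^(−10.65) · 10.65^9/9! ≈ 0.1151.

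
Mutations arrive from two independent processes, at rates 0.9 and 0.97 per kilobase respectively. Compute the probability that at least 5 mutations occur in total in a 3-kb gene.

Independent Poisson processes superpose: combined rate λ = 0.9 + 0.97 = 1.87 per kilobase.
Over the interval, μ = 1.87 × 3 = 5.61 (a 3-kb gene = 3 kilobases).
P(N ≥ 5) = 1 − P(N ≤ 4) ≈ 0.6594.

0.6594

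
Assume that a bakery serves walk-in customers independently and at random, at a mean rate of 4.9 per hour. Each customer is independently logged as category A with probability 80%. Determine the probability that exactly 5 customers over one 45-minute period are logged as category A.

0.0968

Thinning: the customers that are logged as category A themselves form a Poisson process with rate 0.8 × 4.9 = 3.92 per hour.
Over the interval, μ = 3.92 × 0.75 = 2.94 (a 45-minute period = 0.75 hours).
P(N = 5) = e^(−2.94) · 2.94^5/5! ≈ 0.0968.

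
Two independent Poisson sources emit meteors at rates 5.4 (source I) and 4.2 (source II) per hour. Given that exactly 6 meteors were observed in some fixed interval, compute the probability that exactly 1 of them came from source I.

0.0541

Given the total, each event is independently from source I with probability p = λ_I/(λ_I+λ_II) = 5.4/9.6 = 0.5625.
So K ~ Binomial(6, 5.4/9.6): P(K = 1) = C(6,1) · (5.4/9.6)^1 · (4.2/9.6)^5 ≈ 0.0541.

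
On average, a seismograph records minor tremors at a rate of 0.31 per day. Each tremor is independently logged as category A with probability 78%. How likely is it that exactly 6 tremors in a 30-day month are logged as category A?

0.1431

Thinning: the tremors that are logged as category A themselves form a Poisson process with rate 0.78 × 0.31 = 0.2418 per day.
Over the interval, μ = 0.2418 × 30 = 7.254 (a 30-day month = 30 days).
P(N = 6) = e^(−7.254) · 7.254^6/6! ≈ 0.1431.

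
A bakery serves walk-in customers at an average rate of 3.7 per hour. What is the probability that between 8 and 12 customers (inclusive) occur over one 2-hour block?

0.4216

Over the interval, μ = 3.7 × 2 = 7.4 (a 2-hour block = 2 hours).
P(8 ≤ N ≤ 12) = Σ_{j=8}^{12} e^(−7.4) · 7.4^j/j! ≈ 0.4216.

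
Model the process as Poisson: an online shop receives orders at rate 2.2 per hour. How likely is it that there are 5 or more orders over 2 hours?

Over the interval, μ = 2.2 × 2 = 4.4 (2 hours).
P(N ≥ 5) = 1 − P(N ≤ 4) = 1 − Σ_{j=0}^{4} e^(−μ) μ^j/j! ≈ 0.4488.

0.4488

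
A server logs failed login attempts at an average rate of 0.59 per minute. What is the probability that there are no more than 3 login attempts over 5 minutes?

Over the interval, μ = 0.59 × 5 = 2.95 (5 minutes).
P(N ≤ 3) = Σ_{j=0}^{3} e^(−μ) μ^j/j! ≈ 0.6584.

0.6584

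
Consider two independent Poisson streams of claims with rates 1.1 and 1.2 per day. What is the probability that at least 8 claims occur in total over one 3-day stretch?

0.3864

Independent Poisson processes superpose: combined rate λ = 1.1 + 1.2 = 2.3 per day.
Over the interval, μ = 2.3 × 3 = 6.9 (a 3-day stretch = 3 days).
P(N ≥ 8) = 1 − P(N ≤ 7) ≈ 0.3864.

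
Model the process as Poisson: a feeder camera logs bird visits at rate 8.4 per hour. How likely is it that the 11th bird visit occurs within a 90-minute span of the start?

0.7124

Over the interval, μ = 8.4 × 1.5 = 12.6 (a 90-minute span = 1.5 hours).
The 11th arrival falls in the interval iff at least 11 events occur there: P(S_11 ≤ t) = P(N ≥ 11) = 1 − P(N ≤ 10) ≈ 0.7124.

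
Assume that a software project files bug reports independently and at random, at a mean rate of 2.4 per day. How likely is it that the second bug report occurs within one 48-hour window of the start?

0.9523

Over the interval, μ = 2.4 × 2 = 4.8 (a 48-hour window = 2 days).
The second arrival falls in the interval iff at least 2 events occur there: P(S_2 ≤ t) = P(N ≥ 2) = 1 − P(N ≤ 1) ≈ 0.9523.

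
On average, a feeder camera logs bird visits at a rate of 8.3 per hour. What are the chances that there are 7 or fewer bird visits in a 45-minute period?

Over the interval, μ = 8.3 × 0.75 = 6.225 (a 45-minute period = 0.75 hours).
P(N ≤ 7) = Σ_{j=0}^{7} e^(−μ) μ^j/j! ≈ 0.7125.

0.7125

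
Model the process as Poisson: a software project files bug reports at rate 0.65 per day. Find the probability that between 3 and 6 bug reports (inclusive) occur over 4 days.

Over the interval, μ = 0.65 × 4 = 2.6 (4 days).
P(3 ≤ N ≤ 6) = Σ_{j=3}^{6} e^(−2.6) · 2.6^j/j! ≈ 0.4644.

0.4644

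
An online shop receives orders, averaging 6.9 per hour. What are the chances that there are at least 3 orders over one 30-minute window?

0.6698

Over the interval, μ = 6.9 × 0.5 = 3.45 (a 30-minute window = 0.5 hours).
P(N ≥ 3) = 1 − P(N ≤ 2) = 1 − Σ_{j=0}^{2} e^(−μ) μ^j/j! ≈ 0.6698.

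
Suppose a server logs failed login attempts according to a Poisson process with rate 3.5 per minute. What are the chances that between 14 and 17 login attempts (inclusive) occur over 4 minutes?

0.3628

Over the interval, μ = 3.5 × 4 = 14 (4 minutes).
P(14 ≤ N ≤ 17) = Σ_{j=14}^{17} e^(−14) · 14^j/j! ≈ 0.3628.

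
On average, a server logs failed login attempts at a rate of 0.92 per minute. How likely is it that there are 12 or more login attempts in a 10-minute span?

0.2168

Over the interval, μ = 0.92 × 10 = 9.2 (a 10-minute span = 10 minutes).
P(N ≥ 12) = 1 − P(N ≤ 11) = 1 − Σ_{j=0}^{11} e^(−μ) μ^j/j! ≈ 0.2168.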